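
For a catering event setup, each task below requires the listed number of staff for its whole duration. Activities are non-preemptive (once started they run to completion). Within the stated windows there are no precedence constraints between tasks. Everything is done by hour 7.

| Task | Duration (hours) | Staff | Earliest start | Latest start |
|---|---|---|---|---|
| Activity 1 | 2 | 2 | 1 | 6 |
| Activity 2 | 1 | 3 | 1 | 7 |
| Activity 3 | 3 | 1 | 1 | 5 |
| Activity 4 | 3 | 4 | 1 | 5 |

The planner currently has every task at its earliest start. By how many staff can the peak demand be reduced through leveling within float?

Early-start peak: h1:10  h2:7  h3:5  h4:0  h5:0  h6:0  h7:0 ⇒ 10.
Leveled (Activity 1@1, Activity 2@3, Activity 3@1, Activity 4@4): h1:3  h2:3  h3:4  h4:4  h5:4  h6:4  h7:0 ⇒ 4.
Reduction 10 − 4 = 6.

6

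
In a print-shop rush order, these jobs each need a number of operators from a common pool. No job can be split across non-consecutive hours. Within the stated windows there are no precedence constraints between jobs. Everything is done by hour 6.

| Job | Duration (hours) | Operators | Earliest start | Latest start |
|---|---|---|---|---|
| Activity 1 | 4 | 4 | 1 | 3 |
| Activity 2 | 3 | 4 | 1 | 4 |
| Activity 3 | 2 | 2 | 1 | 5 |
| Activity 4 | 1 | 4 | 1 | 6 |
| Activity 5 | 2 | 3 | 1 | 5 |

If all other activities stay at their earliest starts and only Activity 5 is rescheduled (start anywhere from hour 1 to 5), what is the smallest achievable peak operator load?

14

Activity 5@1: h1:17  h2:13  h3:8  h4:4  h5:0  h6:0 → peak 17
Activity 5@2: h1:14  h2:13  h3:11  h4:4  h5:0  h6:0 → peak 14
Activity 5@3: h1:14  h2:10  h3:11  h4:7  h5:0  h6:0 → peak 14
Activity 5@4: h1:14  h2:10  h3:8  h4:7  h5:3  h6:0 → peak 14
Activity 5@5: h1:14  h2:10  h3:8  h4:4  h5:3  h6:3 → peak 14
Best is Activity 5@2, peak 14.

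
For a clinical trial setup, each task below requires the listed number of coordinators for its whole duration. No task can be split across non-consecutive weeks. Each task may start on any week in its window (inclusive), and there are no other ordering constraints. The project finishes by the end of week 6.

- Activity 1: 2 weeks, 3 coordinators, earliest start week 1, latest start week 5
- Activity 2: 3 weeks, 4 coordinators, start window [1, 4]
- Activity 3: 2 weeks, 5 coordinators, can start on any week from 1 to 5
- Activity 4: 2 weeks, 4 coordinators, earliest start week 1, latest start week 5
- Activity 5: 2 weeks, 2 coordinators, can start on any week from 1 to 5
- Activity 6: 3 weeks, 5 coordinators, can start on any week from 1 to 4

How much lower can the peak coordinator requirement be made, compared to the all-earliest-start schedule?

13

Early-start peak: w1:23  w2:23  w3:9  w4:0  w5:0  w6:0 ⇒ 23.
Leveled (Activity 1@1, Activity 2@1, Activity 3@3, Activity 4@5, Activity 5@1, Activity 6@4): w1:9  w2:9  w3:9  w4:10  w5:9  w6:9 ⇒ 10.
Reduction 23 − 10 = 13.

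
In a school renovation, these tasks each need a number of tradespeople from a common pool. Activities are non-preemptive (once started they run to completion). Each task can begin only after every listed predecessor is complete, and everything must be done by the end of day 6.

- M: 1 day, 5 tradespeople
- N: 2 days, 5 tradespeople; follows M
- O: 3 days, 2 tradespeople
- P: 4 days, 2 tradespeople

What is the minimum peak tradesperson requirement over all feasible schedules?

7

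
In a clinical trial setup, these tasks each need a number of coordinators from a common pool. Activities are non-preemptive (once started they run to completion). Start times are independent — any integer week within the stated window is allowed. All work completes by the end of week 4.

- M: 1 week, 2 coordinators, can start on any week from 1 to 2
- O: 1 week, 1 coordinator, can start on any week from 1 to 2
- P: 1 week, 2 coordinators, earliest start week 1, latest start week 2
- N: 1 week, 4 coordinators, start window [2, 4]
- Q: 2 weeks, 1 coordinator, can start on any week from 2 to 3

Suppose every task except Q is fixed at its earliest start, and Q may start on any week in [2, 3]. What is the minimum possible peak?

5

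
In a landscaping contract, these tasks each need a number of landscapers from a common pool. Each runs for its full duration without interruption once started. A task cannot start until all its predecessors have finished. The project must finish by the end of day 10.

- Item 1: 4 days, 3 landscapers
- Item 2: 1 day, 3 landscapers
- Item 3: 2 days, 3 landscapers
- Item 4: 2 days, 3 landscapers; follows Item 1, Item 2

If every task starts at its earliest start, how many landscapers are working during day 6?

3

At early start, day 6 has: Item 4.
Demand: 3 = 3.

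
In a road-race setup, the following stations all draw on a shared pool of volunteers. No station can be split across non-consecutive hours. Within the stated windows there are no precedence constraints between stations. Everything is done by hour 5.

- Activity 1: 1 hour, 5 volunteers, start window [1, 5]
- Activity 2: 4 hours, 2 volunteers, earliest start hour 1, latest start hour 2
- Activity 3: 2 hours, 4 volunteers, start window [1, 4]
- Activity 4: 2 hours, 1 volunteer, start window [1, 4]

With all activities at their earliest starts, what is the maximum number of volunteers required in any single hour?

Early-start schedule: Activity 1@1, Activity 2@1, Activity 3@1, Activity 4@1.
Load per hour: hour 1: 12, hour 2: 7, hour 3: 2, hour 4: 2, hour 5: 0.
Peak is 12.

12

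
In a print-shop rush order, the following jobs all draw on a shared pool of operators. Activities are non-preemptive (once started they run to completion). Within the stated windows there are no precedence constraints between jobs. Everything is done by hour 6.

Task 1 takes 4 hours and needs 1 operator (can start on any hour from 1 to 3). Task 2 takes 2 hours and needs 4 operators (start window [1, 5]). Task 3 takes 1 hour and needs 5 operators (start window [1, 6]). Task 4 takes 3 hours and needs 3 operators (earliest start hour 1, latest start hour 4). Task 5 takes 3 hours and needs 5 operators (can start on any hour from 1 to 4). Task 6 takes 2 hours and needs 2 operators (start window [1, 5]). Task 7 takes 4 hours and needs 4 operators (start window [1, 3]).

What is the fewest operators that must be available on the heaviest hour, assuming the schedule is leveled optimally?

12

Early-start (Task 1@1, Task 2@1, Task 3@1, Task 4@1, Task 5@1, Task 6@1, Task 7@1) gives peak 24: h1:24  h2:19  h3:13  h4:5  h5:0  h6:0.
Shift Task 3→5, Task 5→4, Task 6→3.
Schedule Task 1@1, Task 2@1, Task 3@5, Task 4@1, Task 5@4, Task 6@3, Task 7@1: h1:12  h2:12  h3:10  h4:12  h5:10  h6:5 — peak 12.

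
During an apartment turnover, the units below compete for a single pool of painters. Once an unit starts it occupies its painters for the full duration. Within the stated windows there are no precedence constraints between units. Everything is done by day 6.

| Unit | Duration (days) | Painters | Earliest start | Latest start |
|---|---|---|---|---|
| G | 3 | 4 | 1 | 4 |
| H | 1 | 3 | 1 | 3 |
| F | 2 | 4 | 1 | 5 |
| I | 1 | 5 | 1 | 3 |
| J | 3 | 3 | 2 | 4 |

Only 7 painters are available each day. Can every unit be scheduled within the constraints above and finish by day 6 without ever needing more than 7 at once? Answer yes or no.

yes

Schedule G@2, H@2, F@5, I@1, J@3: d1:5  d2:7  d3:7  d4:7  d5:7  d6:4 — peak 7 ≤ 7.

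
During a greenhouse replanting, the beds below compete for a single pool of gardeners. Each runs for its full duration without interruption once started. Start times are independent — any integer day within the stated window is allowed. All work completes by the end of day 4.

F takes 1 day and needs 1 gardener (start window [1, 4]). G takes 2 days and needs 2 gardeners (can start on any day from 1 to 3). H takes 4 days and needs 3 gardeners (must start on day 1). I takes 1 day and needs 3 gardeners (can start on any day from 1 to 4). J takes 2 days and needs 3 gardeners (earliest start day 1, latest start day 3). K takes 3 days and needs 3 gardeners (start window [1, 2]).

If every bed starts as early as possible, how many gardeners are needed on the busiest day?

15

Early-start schedule: F@1, G@1, H@1, I@1, J@1, K@1.
Load per day: day 1: 15, day 2: 11, day 3: 6, day 4: 3.
Peak is 15.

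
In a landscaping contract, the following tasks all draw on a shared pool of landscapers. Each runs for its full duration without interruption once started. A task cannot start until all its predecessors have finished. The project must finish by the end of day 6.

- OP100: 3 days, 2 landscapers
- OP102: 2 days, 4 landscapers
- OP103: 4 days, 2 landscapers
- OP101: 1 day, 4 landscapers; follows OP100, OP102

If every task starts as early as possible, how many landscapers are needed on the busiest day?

Early-start schedule: OP100@1, OP102@1, OP103@1, OP101@4.
Load per day: day 1: 8, day 2: 8, day 3: 4, day 4: 6, day 5: 0, day 6: 0.
Peak is 8.

8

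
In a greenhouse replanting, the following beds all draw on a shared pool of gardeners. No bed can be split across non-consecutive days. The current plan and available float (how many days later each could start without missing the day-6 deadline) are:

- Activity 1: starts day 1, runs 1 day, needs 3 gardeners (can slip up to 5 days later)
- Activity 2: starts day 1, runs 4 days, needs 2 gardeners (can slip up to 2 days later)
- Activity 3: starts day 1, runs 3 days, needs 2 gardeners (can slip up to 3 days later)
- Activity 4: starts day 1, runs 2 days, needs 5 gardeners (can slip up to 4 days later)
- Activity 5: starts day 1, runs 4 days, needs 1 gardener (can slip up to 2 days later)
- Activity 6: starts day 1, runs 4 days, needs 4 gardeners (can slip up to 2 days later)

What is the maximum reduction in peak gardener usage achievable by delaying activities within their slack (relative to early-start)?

Early-start peak: d1:17  d2:14  d3:9  d4:7  d5:0  d6:0 ⇒ 17.
Leveled (Activity 1@1, Activity 2@1, Activity 3@1, Activity 4@5, Activity 5@1, Activity 6@2): d1:8  d2:9  d3:9  d4:7  d5:9  d6:5 ⇒ 9.
Reduction 17 − 9 = 8.

8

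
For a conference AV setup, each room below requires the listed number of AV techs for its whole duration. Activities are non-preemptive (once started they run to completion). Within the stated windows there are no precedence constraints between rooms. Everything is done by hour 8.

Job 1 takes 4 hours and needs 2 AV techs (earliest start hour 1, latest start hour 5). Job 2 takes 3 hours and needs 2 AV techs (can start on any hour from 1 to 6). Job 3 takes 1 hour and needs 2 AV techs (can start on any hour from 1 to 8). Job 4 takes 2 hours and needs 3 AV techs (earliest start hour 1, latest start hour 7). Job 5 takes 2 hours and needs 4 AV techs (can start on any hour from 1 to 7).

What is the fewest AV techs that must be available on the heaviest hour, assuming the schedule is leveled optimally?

4

Early-start (Job 1@1, Job 2@1, Job 3@1, Job 4@1, Job 5@1) gives peak 13: h1:13  h2:11  h3:4  h4:2  h5:0  h6:0  h7:0  h8:0.
Shift Job 3→4, Job 4→5, Job 5→7.
Schedule Job 1@1, Job 2@1, Job 3@4, Job 4@5, Job 5@7: h1:4  h2:4  h3:4  h4:4  h5:3  h6:3  h7:4  h8:4 — peak 4.
Total AV tech-hours = 30 over 8 hours ⇒ peak ≥ ⌈30/8⌉ = 4, so 4 is optimal.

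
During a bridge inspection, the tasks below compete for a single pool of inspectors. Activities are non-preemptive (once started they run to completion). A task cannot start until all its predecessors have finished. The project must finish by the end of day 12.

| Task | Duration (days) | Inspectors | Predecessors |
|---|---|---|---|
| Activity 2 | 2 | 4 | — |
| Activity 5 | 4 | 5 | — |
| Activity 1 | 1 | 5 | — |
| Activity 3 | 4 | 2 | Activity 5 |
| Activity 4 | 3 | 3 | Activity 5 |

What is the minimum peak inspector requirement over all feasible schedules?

5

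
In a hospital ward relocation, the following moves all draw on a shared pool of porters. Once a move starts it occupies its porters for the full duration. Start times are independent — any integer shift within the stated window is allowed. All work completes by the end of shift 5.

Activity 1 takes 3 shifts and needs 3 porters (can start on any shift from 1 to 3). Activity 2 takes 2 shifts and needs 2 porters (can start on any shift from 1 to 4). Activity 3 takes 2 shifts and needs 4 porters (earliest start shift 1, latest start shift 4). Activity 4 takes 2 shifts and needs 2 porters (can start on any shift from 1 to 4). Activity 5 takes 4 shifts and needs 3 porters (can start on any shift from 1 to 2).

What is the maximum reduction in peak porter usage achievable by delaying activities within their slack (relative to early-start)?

5

Early-start peak: s1:14  s2:14  s3:6  s4:3  s5:0 ⇒ 14.
Leveled (Activity 1@1, Activity 2@1, Activity 3@4, Activity 4@3, Activity 5@1): s1:8  s2:8  s3:8  s4:9  s5:4 ⇒ 9.
Reduction 14 − 9 = 5.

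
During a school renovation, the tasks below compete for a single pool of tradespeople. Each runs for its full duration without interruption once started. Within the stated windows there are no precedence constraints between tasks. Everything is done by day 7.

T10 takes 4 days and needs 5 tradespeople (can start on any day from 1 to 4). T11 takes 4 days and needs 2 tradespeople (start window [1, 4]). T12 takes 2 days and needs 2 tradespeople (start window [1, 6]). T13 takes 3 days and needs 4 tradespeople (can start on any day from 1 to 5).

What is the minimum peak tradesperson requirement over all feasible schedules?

Early-start (T10@1, T11@1, T12@1, T13@1) gives peak 13: d1:13  d2:13  d3:11  d4:7  d5:0  d6:0  d7:0.
Shift T12→5, T13→5.
Schedule T10@1, T11@1, T12@5, T13@5: d1:7  d2:7  d3:7  d4:7  d5:6  d6:6  d7:4 — peak 7.
Total tradesperson-days = 44 over 7 days ⇒ peak ≥ ⌈44/7⌉ = 7, so 7 is optimal.

7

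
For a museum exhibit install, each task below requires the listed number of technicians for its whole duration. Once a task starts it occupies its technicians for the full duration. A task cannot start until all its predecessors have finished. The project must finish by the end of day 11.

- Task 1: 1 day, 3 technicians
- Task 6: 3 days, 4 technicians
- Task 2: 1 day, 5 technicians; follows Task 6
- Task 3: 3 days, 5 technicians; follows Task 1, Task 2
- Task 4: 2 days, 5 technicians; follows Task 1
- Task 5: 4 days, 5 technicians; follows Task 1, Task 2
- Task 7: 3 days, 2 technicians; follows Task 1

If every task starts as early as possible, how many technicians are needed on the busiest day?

11

Early-start schedule: Task 1@1, Task 6@1, Task 2@4, Task 3@5, Task 4@2, Task 5@5, Task 7@2.
Load per day: day 1: 7, day 2: 11, day 3: 11, day 4: 7, day 5: 10, day 6: 10, day 7: 10, day 8: 5, day 9: 0, day 10: 0, day 11: 0.
Peak is 11.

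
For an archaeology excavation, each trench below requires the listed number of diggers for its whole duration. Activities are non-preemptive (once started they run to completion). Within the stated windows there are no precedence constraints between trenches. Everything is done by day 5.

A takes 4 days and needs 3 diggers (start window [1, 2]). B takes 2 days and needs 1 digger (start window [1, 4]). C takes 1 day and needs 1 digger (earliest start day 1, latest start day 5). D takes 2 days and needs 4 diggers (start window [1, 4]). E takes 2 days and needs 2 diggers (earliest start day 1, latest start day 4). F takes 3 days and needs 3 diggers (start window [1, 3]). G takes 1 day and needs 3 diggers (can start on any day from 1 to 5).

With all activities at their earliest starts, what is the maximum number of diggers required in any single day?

Early-start schedule: A@1, B@1, C@1, D@1, E@1, F@1, G@1.
Load per day: day 1: 17, day 2: 13, day 3: 6, day 4: 3, day 5: 0.
Peak is 17.

17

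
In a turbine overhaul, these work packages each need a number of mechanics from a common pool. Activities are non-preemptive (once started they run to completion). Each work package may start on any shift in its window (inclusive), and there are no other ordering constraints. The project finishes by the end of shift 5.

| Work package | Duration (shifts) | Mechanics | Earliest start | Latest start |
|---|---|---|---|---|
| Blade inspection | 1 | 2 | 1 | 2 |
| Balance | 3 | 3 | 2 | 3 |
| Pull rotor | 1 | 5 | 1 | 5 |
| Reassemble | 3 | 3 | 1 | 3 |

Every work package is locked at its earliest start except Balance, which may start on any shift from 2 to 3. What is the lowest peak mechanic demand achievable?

10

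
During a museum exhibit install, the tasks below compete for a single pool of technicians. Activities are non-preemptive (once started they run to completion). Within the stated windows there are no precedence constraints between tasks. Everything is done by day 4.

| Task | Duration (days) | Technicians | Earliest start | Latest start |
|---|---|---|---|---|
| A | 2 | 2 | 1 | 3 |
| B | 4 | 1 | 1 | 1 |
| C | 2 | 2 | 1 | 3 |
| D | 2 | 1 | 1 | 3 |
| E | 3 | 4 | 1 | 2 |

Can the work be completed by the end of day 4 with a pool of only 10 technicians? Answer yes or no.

Schedule A@1, B@1, C@3, D@1, E@1: d1:8  d2:8  d3:7  d4:3 — peak 8 ≤ 10.

yes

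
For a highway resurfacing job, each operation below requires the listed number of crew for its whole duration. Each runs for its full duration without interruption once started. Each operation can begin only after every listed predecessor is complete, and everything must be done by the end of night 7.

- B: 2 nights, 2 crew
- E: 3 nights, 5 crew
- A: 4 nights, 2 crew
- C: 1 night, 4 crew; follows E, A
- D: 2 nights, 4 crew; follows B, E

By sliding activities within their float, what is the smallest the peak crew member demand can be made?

7

Early-start (B@1, E@1, A@1, C@5, D@4) gives peak 9: n1:9  n2:9  n3:7  n4:6  n5:8  n6:0  n7:0.
Shift A→3, C→7.
Schedule B@1, E@1, A@3, C@7, D@4: n1:7  n2:7  n3:7  n4:6  n5:6  n6:2  n7:4 — peak 7.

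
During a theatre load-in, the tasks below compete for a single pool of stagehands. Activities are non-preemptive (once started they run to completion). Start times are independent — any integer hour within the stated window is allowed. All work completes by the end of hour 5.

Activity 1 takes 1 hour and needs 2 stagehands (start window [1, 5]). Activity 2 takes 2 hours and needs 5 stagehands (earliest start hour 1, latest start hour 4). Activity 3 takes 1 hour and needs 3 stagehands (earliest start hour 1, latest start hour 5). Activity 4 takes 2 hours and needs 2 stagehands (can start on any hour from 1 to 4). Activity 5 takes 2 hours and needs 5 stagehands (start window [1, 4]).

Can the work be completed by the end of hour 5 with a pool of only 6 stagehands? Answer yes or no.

no

The minimum achievable peak is 7; 6 < 7, so no feasible schedule stays within the cap.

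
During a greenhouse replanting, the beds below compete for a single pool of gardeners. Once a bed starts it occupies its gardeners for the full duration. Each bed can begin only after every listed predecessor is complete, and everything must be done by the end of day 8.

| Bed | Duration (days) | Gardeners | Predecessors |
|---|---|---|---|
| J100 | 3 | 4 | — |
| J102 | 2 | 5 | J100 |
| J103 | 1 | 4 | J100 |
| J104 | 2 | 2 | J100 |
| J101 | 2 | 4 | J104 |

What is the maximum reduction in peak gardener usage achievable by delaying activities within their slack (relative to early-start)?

Early-start peak: d1:4  d2:4  d3:4  d4:11  d5:7  d6:4  d7:4  d8:0 ⇒ 11.
Leveled (J100@1, J102@4, J103@6, J104@4, J101@7): d1:4  d2:4  d3:4  d4:7  d5:7  d6:4  d7:4  d8:4 ⇒ 7.
Reduction 11 − 7 = 4.

4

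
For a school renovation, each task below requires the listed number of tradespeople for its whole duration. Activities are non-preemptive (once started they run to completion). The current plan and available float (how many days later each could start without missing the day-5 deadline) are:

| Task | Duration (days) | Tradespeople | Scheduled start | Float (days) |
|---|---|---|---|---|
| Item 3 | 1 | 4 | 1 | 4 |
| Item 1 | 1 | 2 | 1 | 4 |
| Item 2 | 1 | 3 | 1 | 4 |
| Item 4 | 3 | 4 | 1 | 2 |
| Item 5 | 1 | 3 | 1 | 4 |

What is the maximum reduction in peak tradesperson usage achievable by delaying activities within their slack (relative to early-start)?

Early-start peak: d1:16  d2:4  d3:4  d4:0  d5:0 ⇒ 16.
Leveled (Item 3@1, Item 1@1, Item 2@2, Item 4@3, Item 5@2): d1:6  d2:6  d3:4  d4:4  d5:4 ⇒ 6.
Reduction 16 − 6 = 10.

10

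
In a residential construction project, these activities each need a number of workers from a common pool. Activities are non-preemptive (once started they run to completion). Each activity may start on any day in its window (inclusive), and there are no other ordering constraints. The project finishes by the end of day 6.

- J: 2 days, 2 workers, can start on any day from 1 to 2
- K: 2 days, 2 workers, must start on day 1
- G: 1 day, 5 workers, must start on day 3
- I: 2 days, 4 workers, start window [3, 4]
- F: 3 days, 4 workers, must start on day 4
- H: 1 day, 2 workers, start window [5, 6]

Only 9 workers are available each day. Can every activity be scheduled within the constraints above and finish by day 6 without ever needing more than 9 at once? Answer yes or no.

yes

Schedule J@1, K@1, G@3, I@4, F@4, H@6: d1:4  d2:4  d3:5  d4:8  d5:8  d6:6 — peak 8 ≤ 9.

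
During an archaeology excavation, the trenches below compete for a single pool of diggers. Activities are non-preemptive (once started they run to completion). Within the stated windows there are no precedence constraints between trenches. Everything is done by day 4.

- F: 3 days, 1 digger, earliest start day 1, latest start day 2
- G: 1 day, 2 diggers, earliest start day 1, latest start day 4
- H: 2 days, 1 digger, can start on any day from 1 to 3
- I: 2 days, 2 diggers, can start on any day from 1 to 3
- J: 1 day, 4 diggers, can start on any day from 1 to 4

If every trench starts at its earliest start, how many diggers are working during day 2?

4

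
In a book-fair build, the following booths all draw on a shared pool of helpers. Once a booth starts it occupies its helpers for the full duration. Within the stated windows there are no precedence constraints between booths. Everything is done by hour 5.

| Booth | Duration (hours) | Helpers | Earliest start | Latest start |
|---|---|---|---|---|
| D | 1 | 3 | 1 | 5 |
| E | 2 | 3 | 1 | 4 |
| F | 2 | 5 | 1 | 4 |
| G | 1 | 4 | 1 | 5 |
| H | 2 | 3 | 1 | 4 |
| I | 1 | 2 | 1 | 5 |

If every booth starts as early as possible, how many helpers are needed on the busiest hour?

Early-start schedule: D@1, E@1, F@1, G@1, H@1, I@1.
Load per hour: hour 1: 20, hour 2: 11, hour 3: 0, hour 4: 0, hour 5: 0.
Peak is 20.

20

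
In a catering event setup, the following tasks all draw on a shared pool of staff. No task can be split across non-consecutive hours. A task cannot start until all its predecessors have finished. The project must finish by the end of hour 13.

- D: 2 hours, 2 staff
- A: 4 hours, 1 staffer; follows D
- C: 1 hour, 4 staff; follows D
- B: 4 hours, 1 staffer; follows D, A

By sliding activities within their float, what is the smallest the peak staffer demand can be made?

4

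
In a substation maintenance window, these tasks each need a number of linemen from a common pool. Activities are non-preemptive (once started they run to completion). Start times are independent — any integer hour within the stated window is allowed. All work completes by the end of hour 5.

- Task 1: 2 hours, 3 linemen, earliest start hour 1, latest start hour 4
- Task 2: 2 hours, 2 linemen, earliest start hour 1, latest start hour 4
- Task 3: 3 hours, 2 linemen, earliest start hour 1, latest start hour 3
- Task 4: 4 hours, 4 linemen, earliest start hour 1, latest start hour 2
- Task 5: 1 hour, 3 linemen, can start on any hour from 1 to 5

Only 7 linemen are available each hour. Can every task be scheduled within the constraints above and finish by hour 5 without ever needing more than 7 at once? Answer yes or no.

The minimum achievable peak is 8; 7 < 8, so no feasible schedule stays within the cap.

no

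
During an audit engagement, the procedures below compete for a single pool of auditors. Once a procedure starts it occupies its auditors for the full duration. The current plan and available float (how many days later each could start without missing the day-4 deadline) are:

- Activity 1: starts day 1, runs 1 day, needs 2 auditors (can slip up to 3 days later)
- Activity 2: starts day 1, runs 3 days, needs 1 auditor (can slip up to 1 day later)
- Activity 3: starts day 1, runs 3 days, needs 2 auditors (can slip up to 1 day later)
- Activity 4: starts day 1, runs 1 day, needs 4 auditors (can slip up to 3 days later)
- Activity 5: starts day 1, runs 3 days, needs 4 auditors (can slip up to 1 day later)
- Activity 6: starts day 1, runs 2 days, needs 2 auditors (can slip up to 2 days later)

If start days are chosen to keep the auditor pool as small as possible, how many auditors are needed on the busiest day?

9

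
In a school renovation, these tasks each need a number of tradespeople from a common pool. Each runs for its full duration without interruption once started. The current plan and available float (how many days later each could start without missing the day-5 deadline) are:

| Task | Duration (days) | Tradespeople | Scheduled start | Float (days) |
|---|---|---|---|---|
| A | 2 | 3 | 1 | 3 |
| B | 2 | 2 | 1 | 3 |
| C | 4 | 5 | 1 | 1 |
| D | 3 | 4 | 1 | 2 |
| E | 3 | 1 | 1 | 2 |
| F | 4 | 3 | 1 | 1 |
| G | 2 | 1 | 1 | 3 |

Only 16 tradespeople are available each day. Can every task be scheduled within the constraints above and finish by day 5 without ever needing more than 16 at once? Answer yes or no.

Schedule A@1, B@1, C@1, D@3, E@1, F@1, G@3: d1:14  d2:14  d3:14  d4:13  d5:4 — peak 14 ≤ 16.

yes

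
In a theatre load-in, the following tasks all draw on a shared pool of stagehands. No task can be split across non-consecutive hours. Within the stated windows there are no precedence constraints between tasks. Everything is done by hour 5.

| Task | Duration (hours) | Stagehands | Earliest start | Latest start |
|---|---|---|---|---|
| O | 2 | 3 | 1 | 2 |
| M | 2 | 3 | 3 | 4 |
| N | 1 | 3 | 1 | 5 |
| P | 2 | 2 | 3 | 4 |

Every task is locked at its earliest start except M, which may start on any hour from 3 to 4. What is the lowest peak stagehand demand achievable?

M@3: h1:6  h2:3  h3:5  h4:5  h5:0 → peak 6
M@4: h1:6  h2:3  h3:2  h4:5  h5:3 → peak 6
Best is M@3, peak 6.

6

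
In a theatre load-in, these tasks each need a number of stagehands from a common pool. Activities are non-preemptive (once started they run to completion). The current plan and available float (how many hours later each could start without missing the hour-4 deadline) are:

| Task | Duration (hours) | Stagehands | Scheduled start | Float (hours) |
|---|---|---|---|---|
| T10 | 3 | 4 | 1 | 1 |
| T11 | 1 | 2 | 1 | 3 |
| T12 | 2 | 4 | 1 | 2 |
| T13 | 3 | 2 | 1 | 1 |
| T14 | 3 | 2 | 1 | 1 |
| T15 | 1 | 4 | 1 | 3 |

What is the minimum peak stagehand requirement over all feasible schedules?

Early-start (T10@1, T11@1, T12@1, T13@1, T14@1, T15@1) gives peak 18: h1:18  h2:12  h3:8  h4:0.
Shift T14→2, T15→3.
Schedule T10@1, T11@1, T12@1, T13@1, T14@2, T15@3: h1:12  h2:12  h3:12  h4:2 — peak 12.

12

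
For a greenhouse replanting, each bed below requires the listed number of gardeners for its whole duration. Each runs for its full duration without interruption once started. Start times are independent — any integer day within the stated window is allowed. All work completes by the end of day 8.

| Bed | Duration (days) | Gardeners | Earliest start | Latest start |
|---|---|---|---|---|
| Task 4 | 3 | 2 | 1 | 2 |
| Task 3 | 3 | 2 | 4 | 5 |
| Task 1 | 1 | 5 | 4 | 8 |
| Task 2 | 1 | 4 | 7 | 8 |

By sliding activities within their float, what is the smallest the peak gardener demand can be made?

Early-start (Task 4@1, Task 3@4, Task 1@4, Task 2@7) gives peak 7: d1:2  d2:2  d3:2  d4:7  d5:2  d6:2  d7:4  d8:0.
Shift Task 1→7, Task 2→8.
Schedule Task 4@1, Task 3@4, Task 1@7, Task 2@8: d1:2  d2:2  d3:2  d4:2  d5:2  d6:2  d7:5  d8:4 — peak 5.

5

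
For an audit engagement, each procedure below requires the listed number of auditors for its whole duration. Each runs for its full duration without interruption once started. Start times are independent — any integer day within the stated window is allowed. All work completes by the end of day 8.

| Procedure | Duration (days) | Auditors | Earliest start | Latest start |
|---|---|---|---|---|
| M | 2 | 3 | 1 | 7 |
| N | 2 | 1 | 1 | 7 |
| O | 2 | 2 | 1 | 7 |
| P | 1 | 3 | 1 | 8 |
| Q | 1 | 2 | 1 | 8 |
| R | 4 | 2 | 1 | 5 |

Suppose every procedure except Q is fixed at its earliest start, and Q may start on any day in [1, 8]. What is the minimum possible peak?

Q@1: d1:13  d2:8  d3:2  d4:2  d5:0  d6:0  d7:0  d8:0 → peak 13
Q@2: d1:11  d2:10  d3:2  d4:2  d5:0  d6:0  d7:0  d8:0 → peak 11
Q@3: d1:11  d2:8  d3:4  d4:2  d5:0  d6:0  d7:0  d8:0 → peak 11
Q@4: d1:11  d2:8  d3:2  d4:4  d5:0  d6:0  d7:0  d8:0 → peak 11
Q@5: d1:11  d2:8  d3:2  d4:2  d5:2  d6:0  d7:0  d8:0 → peak 11
Q@6: d1:11  d2:8  d3:2  d4:2  d5:0  d6:2  d7:0  d8:0 → peak 11
Q@7: d1:11  d2:8  d3:2  d4:2  d5:0  d6:0  d7:2  d8:0 → peak 11
Q@8: d1:11  d2:8  d3:2  d4:2  d5:0  d6:0  d7:0  d8:2 → peak 11
Best is Q@2, peak 11.

11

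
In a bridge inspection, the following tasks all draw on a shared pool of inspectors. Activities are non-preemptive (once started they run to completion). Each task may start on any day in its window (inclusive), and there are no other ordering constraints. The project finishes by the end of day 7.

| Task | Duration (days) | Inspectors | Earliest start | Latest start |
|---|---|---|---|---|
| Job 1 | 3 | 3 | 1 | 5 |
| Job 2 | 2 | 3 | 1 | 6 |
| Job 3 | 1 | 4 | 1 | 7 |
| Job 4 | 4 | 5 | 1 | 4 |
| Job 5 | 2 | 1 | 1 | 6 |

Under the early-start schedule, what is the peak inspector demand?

Early-start schedule: Job 1@1, Job 2@1, Job 3@1, Job 4@1, Job 5@1.
Load per day: day 1: 16, day 2: 12, day 3: 8, day 4: 5, day 5: 0, day 6: 0, day 7: 0.
Peak is 16.

16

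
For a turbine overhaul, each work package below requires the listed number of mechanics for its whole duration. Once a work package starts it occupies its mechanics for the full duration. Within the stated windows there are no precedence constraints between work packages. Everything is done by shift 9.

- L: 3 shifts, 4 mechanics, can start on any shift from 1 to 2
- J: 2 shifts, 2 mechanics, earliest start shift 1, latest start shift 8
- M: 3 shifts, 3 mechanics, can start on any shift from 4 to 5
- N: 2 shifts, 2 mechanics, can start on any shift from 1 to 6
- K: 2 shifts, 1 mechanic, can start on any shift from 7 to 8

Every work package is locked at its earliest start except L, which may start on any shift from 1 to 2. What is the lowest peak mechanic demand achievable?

L@1: s1:8  s2:8  s3:4  s4:3  s5:3  s6:3  s7:1  s8:1  s9:0 → peak 8
L@2: s1:4  s2:8  s3:4  s4:7  s5:3  s6:3  s7:1  s8:1  s9:0 → peak 8
Best is L@1, peak 8.

8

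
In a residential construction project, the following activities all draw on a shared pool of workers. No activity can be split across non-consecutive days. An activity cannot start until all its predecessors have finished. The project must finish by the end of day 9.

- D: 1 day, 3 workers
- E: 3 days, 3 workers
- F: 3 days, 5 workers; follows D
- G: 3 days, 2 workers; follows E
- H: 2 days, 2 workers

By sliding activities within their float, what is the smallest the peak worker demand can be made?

5

Early-start (D@1, E@1, F@2, G@4, H@1) gives peak 10: d1:8  d2:10  d3:8  d4:7  d5:2  d6:2  d7:0  d8:0  d9:0.
Shift D→4, F→7.
Schedule D@4, E@1, F@7, G@4, H@1: d1:5  d2:5  d3:3  d4:5  d5:2  d6:2  d7:5  d8:5  d9:5 — peak 5.
Total worker-days = 37 over 9 days ⇒ peak ≥ ⌈37/9⌉ = 5, so 5 is optimal.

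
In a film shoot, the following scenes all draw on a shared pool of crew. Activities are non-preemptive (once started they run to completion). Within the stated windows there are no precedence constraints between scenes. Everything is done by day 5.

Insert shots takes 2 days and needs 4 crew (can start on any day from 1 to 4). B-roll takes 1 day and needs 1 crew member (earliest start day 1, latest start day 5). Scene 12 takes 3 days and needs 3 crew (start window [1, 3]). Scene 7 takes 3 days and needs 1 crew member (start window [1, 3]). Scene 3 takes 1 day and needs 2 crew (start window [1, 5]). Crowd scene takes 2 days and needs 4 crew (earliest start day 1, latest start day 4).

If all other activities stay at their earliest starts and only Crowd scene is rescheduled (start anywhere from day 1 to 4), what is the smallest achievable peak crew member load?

Crowd scene@1: d1:15  d2:12  d3:4  d4:0  d5:0 → peak 15
Crowd scene@2: d1:11  d2:12  d3:8  d4:0  d5:0 → peak 12
Crowd scene@3: d1:11  d2:8  d3:8  d4:4  d5:0 → peak 11
Crowd scene@4: d1:11  d2:8  d3:4  d4:4  d5:4 → peak 11
Best is Crowd scene@3, peak 11.

11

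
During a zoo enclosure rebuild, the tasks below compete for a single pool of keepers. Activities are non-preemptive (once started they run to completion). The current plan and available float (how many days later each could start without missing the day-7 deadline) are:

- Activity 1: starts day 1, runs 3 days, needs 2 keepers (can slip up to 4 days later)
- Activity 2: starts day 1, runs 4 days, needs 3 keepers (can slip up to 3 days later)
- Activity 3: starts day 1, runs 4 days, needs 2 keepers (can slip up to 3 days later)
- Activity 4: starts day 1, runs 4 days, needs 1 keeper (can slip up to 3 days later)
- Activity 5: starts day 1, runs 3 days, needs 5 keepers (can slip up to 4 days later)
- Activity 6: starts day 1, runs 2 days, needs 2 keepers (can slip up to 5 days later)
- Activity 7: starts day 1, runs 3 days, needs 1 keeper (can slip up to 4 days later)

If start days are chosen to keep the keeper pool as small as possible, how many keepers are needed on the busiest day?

Early-start (Activity 1@1, Activity 2@1, Activity 3@1, Activity 4@1, Activity 5@1, Activity 6@1, Activity 7@1) gives peak 16: d1:16  d2:16  d3:14  d4:6  d5:0  d6:0  d7:0.
Shift Activity 5→5, Activity 6→4, Activity 7→5.
Schedule Activity 1@1, Activity 2@1, Activity 3@1, Activity 4@1, Activity 5@5, Activity 6@4, Activity 7@5: d1:8  d2:8  d3:8  d4:8  d5:8  d6:6  d7:6 — peak 8.
Total keeper-days = 52 over 7 days ⇒ peak ≥ ⌈52/7⌉ = 8, so 8 is optimal.

8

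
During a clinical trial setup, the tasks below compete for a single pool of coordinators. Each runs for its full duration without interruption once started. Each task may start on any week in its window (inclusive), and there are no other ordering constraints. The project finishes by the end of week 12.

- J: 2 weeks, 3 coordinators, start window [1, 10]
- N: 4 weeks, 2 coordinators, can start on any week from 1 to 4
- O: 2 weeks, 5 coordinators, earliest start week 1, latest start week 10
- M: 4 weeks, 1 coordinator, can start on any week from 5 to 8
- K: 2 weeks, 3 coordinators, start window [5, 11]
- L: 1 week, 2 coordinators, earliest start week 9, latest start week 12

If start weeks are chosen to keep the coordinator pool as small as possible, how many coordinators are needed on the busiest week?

Early-start (J@1, N@1, O@1, M@5, K@5, L@9) gives peak 10: w1:10  w2:10  w3:2  w4:2  w5:4  w6:4  w7:1  w8:1  w9:2  w10:0  w11:0  w12:0.
Shift O→5, M→7, K→7.
Schedule J@1, N@1, O@5, M@7, K@7, L@9: w1:5  w2:5  w3:2  w4:2  w5:5  w6:5  w7:4  w8:4  w9:3  w10:1  w11:0  w12:0 — peak 5.

5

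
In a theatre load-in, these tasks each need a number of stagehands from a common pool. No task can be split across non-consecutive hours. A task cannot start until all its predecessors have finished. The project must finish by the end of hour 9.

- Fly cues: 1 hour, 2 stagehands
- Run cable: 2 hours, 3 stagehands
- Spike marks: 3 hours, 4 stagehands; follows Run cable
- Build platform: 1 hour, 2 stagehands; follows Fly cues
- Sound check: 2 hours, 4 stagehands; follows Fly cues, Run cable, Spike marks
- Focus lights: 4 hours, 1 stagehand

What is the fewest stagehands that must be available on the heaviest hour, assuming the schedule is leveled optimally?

4

Early-start (Fly cues@1, Run cable@1, Spike marks@3, Build platform@2, Sound check@6, Focus lights@1) gives peak 6: h1:6  h2:6  h3:5  h4:5  h5:4  h6:4  h7:4  h8:0  h9:0.
Shift Run cable→2, Spike marks→5, Build platform→4, Sound check→8.
Schedule Fly cues@1, Run cable@2, Spike marks@5, Build platform@4, Sound check@8, Focus lights@1: h1:3  h2:4  h3:4  h4:3  h5:4  h6:4  h7:4  h8:4  h9:4 — peak 4.
Total stagehand-hours = 34 over 9 hours ⇒ peak ≥ ⌈34/9⌉ = 4, so 4 is optimal.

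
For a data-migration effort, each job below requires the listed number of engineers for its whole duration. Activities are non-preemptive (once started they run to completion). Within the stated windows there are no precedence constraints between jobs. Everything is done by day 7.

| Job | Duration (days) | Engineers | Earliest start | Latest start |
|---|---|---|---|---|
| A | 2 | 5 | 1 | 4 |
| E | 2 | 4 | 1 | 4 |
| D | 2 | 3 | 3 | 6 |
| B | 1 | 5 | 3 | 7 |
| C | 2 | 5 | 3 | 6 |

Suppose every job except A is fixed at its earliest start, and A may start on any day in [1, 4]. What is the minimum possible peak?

A@1: d1:9  d2:9  d3:13  d4:8  d5:0  d6:0  d7:0 → peak 13
A@2: d1:4  d2:9  d3:18  d4:8  d5:0  d6:0  d7:0 → peak 18
A@3: d1:4  d2:4  d3:18  d4:13  d5:0  d6:0  d7:0 → peak 18
A@4: d1:4  d2:4  d3:13  d4:13  d5:5  d6:0  d7:0 → peak 13
Best is A@1, peak 13.

13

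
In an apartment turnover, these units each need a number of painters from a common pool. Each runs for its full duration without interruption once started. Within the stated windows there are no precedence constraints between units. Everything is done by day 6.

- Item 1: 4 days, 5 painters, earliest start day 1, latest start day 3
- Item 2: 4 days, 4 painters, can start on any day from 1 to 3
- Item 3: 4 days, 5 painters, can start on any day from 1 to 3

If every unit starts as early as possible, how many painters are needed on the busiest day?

14

Early-start schedule: Item 1@1, Item 2@1, Item 3@1.
Load per day: day 1: 14, day 2: 14, day 3: 14, day 4: 14, day 5: 0, day 6: 0.
Peak is 14.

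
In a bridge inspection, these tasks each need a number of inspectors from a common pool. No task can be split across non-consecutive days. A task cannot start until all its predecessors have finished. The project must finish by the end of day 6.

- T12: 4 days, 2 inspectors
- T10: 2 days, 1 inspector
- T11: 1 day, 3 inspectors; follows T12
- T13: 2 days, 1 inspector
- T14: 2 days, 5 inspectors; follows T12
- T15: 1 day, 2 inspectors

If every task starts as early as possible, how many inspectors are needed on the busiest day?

Early-start schedule: T12@1, T10@1, T11@5, T13@1, T14@5, T15@1.
Load per day: day 1: 6, day 2: 4, day 3: 2, day 4: 2, day 5: 8, day 6: 5.
Peak is 8.

8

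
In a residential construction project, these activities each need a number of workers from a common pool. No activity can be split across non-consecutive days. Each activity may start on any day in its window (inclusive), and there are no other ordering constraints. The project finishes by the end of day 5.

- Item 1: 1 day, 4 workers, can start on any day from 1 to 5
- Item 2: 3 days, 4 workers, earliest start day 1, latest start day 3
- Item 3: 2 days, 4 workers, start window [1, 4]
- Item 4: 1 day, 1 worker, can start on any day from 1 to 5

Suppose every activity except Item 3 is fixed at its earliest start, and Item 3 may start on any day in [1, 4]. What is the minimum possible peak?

Item 3@1: d1:13  d2:8  d3:4  d4:0  d5:0 → peak 13
Item 3@2: d1:9  d2:8  d3:8  d4:0  d5:0 → peak 9
Item 3@3: d1:9  d2:4  d3:8  d4:4  d5:0 → peak 9
Item 3@4: d1:9  d2:4  d3:4  d4:4  d5:4 → peak 9
Best is Item 3@2, peak 9.

9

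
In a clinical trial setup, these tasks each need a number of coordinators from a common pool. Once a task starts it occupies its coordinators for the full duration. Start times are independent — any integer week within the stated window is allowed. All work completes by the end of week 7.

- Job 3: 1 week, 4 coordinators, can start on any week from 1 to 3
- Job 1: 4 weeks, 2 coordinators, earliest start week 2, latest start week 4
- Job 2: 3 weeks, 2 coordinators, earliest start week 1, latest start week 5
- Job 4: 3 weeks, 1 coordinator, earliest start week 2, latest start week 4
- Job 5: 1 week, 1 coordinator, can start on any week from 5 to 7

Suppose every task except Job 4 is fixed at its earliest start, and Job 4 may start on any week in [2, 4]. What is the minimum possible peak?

Job 4@2: w1:6  w2:5  w3:5  w4:3  w5:3  w6:0  w7:0 → peak 6
Job 4@3: w1:6  w2:4  w3:5  w4:3  w5:4  w6:0  w7:0 → peak 6
Job 4@4: w1:6  w2:4  w3:4  w4:3  w5:4  w6:1  w7:0 → peak 6
Best is Job 4@2, peak 6.

6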